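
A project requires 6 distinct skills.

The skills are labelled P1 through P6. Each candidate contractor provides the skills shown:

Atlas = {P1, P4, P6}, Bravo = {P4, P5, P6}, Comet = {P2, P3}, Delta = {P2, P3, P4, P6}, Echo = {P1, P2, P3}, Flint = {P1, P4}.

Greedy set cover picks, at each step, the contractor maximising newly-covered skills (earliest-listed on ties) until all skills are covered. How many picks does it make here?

3

Greedy: pick Delta (covers 4 new) → pick Atlas (covers 1 new) → pick Bravo (covers 1 new). Total picks: 3.
(The true minimum cover uses only 2 contractors, so greedy is not optimal here.)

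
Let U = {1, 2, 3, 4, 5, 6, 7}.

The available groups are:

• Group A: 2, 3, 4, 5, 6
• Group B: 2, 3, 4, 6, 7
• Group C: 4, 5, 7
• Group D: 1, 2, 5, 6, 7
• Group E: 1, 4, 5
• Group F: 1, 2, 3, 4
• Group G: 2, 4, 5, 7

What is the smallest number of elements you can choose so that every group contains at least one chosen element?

H = {1, 4} meets every group (each contains at least one member of H), and |H| = 2.
No single element lies in every group, so at least 2 are needed and 2 is optimal.

2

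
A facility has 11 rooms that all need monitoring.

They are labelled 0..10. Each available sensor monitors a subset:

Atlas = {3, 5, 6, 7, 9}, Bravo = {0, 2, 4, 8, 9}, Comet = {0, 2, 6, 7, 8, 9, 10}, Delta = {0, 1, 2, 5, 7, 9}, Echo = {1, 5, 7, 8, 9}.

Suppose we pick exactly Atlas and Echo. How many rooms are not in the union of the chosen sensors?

Union of Atlas, Echo = {1, 3, 5, 6, 7, 8, 9}.
Not covered: 0, 2, 4, 10 — 4 rooms.

4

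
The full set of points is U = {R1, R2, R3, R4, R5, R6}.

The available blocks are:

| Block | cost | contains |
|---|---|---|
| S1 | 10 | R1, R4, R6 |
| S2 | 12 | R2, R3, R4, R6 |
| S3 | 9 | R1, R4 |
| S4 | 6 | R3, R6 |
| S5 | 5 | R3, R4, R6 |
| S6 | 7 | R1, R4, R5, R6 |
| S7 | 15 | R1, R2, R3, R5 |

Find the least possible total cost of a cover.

S2, S6 together cover every point (S2 ∪ S6 = {R1, R2, R3, R4, R5, R6}); total cost 12 + 7 = 19.
The greedy pick S5, S6, S2 costs 24; no covering selection beats 19.

19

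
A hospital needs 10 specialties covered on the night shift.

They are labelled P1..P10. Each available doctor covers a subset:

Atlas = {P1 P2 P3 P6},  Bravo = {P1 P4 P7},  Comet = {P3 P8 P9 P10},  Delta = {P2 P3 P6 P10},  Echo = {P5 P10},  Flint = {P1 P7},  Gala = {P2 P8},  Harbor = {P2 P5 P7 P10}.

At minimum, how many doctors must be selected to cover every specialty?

Bravo and Comet and Delta and Harbor together: Bravo ∪ Comet ∪ Delta ∪ Harbor = {P1, P2, P3, P4, P5, P6, P7, P8, P9, P10} — every specialty is covered.
No 3 of the 8 doctors cover everything (all 56 combinations miss at least one specialty), so 4 is optimal.

4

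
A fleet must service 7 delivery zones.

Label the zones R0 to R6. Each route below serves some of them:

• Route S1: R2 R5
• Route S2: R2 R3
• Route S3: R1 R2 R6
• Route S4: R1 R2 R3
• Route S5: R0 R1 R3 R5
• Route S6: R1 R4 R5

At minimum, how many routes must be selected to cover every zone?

3

Take {S3, S5, S6}. Their union is {R0, R1, R2, R3, R4, R5, R6}, which is all 7 zones.
Only S5 contains R0, so S5 is forced; the remaining 3 zones need at least 2 more routes (each remaining route adds at most 2) — so at least 3 routes are needed, and 3 is optimal.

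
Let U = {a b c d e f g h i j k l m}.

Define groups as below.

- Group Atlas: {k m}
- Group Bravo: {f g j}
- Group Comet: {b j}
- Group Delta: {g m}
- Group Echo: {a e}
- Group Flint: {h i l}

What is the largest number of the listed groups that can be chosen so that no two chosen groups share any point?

4

Comet, Delta, Echo, Flint are pairwise disjoint (Comet={b,j}; Delta={g,m}; Echo={a,e}; Flint={h,i,l}).
Every remaining group overlaps one of these, and no 5 of the listed groups are pairwise disjoint, so 4 is the maximum.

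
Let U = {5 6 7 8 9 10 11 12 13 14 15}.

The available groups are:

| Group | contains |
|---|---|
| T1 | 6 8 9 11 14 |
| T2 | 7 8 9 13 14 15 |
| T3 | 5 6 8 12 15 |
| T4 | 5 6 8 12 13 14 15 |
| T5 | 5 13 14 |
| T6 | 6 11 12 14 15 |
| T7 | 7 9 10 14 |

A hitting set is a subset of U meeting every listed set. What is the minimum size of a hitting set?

H = {6, 14} meets every group (each contains at least one member of H), and |H| = 2.
The groups T3, T7 are pairwise disjoint, so any hitting set needs a separate point for each — at least 2. Hence 2 is optimal.

2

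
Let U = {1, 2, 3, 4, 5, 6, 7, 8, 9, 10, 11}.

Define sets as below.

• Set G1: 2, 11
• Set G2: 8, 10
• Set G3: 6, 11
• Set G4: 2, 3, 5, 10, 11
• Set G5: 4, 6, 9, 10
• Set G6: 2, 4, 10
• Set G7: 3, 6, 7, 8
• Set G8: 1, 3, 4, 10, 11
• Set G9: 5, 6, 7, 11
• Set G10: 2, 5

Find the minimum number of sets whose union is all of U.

4

G5 and G7 and G8 and G10 together: G5 ∪ G7 ∪ G8 ∪ G10 = {1, 2, 3, 4, 5, 6, 7, 8, 9, 10, 11} — every element is covered.
No 3 of the 10 sets cover everything (all 120 combinations miss at least one element), so 4 is optimal.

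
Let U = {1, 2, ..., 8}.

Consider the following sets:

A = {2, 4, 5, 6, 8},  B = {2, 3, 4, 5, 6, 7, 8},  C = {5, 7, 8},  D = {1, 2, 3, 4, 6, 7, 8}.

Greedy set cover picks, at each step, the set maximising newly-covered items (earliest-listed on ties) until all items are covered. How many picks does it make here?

2

Greedy: pick B (covers 7 new) → pick D (covers 1 new). Total picks: 2.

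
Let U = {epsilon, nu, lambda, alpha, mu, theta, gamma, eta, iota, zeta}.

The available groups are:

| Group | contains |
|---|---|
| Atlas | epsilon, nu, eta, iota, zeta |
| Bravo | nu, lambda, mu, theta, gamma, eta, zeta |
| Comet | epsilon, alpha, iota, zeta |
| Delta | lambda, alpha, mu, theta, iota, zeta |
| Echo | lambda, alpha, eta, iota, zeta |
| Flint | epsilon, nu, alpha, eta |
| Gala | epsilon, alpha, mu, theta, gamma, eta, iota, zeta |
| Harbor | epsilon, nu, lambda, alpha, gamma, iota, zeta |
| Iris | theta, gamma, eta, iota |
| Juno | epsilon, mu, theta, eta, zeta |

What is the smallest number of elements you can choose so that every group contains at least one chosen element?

2

Take H = {eta, zeta}. Each listed group contains at least one of these, so H is a hitting set of size 2.
No single element lies in every group, so at least 2 are needed and 2 is optimal.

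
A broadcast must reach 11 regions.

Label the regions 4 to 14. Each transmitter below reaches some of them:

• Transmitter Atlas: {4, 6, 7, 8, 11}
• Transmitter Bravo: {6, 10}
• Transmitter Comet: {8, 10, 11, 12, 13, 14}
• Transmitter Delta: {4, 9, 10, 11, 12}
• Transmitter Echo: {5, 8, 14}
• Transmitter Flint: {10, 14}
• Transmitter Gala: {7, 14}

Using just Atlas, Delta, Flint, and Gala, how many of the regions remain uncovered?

2

Union of Atlas, Delta, Flint, Gala = {4, 6, 7, 8, 9, 10, 11, 12, 14}.
Not covered: 5, 13 — 2 regions.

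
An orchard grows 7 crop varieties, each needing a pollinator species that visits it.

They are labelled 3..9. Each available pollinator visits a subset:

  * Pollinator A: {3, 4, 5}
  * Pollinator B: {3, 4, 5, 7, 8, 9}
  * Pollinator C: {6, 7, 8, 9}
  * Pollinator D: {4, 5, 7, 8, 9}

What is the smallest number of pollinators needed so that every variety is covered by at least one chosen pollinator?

Take {A, C}. Their union is {3, 4, 5, 6, 7, 8, 9}, which is all 7 varieties.
No single pollinator has all 7 varieties (the largest, B, has 6), so 2 is optimal.

2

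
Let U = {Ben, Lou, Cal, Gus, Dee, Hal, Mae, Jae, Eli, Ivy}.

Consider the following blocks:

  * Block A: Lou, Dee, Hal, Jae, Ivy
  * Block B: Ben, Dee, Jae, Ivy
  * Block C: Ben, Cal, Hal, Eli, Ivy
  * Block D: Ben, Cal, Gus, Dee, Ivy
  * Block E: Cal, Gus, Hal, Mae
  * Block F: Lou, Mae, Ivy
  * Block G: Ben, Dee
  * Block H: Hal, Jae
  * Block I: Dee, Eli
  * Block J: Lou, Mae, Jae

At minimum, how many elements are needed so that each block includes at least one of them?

3

Take T = {Lou, Dee, Hal}. Each listed block contains at least one of these, so T is a hitting set of size 3.
The blocks F, H, I are pairwise disjoint, so any hitting set needs a separate element for each — at least 3. Hence 3 is optimal.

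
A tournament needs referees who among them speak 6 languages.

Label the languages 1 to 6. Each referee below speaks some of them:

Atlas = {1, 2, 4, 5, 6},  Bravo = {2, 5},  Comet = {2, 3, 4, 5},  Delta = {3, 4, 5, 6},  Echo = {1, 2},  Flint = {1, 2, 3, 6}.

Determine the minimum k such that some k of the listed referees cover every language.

2

Delta and Flint together: Delta ∪ Flint = {1, 2, 3, 4, 5, 6} — every language is covered.
No single referee has all 6 languages (the largest, Atlas, has 5), so 2 is optimal.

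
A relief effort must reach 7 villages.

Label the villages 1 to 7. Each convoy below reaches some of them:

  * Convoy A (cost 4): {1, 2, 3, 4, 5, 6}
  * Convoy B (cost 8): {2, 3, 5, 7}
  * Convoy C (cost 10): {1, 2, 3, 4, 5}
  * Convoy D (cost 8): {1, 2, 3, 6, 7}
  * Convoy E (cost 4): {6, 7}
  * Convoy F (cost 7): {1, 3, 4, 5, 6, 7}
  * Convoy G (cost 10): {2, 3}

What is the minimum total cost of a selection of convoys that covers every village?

A, E together cover every village (A ∪ E = {1, 2, 3, 4, 5, 6, 7}); total cost 4 + 4 = 8.
No covering selection has total cost below 8.

8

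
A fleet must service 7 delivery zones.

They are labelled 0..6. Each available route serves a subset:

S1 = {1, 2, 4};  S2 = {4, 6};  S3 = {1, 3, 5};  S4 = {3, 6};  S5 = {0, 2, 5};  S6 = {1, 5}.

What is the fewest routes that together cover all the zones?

S1 and S4 and S5 together: S1 ∪ S4 ∪ S5 = {0, 1, 2, 3, 4, 5, 6} — every zone is covered.
Each route has at most 3 zones, and 2·3 = 6 < 7 — so at least 3 routes are needed, and 3 is optimal.

3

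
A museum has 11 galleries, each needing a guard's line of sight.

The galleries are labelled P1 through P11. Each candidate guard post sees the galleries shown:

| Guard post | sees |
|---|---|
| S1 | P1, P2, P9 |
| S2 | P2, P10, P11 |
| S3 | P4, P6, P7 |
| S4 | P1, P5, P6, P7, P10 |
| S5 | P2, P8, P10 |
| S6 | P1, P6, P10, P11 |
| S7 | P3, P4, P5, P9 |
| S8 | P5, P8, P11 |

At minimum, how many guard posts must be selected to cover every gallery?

4

S2 and S4 and S7 and S8 together: S2 ∪ S4 ∪ S7 ∪ S8 = {P1, P2, P3, P4, P5, P6, P7, P8, P9, P10, P11} — every gallery is covered.
No 3 of the 8 guard posts cover everything (all 56 combinations miss at least one gallery), so 4 is optimal.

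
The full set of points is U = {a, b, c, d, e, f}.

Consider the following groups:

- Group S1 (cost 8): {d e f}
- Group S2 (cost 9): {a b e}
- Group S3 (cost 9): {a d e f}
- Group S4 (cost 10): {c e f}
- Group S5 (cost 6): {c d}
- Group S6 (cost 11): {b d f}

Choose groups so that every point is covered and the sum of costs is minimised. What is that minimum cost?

23

S1, S2, S5 together cover every point (S1 ∪ S2 ∪ S5 = {a, b, c, d, e, f}); total cost 8 + 9 + 6 = 23.
The greedy pick S3, S5, S2 costs 24; no covering selection beats 23.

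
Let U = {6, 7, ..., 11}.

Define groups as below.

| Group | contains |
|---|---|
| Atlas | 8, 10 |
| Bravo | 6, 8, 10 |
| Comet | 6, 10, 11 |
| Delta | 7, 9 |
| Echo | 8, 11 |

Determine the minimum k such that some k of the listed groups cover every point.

3

Take {Bravo, Comet, Delta}. Their union is {6, 7, 8, 9, 10, 11}, which is all 6 points.
Only Delta contains 7, so Delta is forced; the remaining 4 points need at least 2 more groups (each remaining group adds at most 3) — so at least 3 groups are needed, and 3 is optimal.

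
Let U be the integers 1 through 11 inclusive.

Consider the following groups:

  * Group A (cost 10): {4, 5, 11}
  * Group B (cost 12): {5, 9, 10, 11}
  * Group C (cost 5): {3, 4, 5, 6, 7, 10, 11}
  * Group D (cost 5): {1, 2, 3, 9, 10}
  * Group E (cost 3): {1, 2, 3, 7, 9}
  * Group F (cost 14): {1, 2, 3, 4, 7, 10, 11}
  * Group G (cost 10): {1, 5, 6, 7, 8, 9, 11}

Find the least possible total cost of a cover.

18

C, E, G together cover every element (C ∪ E ∪ G = {1, 2, 3, 4, 5, 6, 7, 8, 9, 10, 11}); total cost 5 + 3 + 10 = 18.
No covering selection has total cost below 18.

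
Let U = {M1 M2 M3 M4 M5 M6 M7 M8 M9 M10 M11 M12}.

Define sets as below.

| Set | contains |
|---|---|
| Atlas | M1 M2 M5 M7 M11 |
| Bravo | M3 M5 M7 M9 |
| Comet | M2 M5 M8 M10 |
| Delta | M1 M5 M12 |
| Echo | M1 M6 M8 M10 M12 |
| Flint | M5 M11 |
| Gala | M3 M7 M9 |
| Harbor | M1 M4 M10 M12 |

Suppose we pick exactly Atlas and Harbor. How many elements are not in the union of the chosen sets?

4

Union of Atlas, Harbor = {M1, M2, M4, M5, M7, M10, M11, M12}.
Not covered: M3, M6, M8, M9 — 4 elements.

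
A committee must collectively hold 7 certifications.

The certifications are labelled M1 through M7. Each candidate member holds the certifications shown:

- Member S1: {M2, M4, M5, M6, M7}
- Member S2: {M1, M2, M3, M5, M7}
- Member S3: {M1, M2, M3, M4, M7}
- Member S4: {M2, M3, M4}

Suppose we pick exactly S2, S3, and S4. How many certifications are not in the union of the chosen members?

Union of S2, S3, S4 = {M1, M2, M3, M4, M5, M7}.
Not covered: M6 — 1 certification.

1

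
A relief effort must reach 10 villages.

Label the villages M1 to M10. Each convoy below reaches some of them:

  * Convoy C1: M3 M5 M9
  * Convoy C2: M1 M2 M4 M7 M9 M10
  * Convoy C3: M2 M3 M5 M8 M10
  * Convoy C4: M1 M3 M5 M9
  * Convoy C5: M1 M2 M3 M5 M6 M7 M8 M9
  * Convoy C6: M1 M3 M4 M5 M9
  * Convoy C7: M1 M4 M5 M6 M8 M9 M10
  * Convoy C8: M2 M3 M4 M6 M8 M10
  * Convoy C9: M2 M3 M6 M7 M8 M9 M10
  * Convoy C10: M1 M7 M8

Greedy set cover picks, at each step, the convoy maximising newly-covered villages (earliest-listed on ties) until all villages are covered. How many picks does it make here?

Greedy: pick C5 (covers 8 new) → pick C2 (covers 2 new). Total picks: 2.

2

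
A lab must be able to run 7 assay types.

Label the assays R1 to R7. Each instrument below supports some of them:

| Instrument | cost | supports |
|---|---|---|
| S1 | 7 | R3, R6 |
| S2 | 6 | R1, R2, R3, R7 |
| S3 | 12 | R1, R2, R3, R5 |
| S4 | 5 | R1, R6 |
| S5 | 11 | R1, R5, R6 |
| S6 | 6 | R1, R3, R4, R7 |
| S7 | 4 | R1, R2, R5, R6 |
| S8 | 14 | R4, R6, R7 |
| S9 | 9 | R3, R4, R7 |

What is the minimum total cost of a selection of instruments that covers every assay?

10

S6, S7 together cover every assay (S6 ∪ S7 = {R1, R2, R3, R4, R5, R6, R7}); total cost 6 + 4 = 10.
No covering selection has total cost below 10.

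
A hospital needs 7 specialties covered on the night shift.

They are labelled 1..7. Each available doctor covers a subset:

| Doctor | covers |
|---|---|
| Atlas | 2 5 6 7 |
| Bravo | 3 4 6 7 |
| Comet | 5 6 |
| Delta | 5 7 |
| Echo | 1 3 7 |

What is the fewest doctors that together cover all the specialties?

3

Atlas and Bravo and Echo together: Atlas ∪ Bravo ∪ Echo = {1, 2, 3, 4, 5, 6, 7} — every specialty is covered.
Only Echo contains 1, so Echo is forced; the remaining 4 specialties need at least 2 more doctors (each remaining doctor adds at most 3) — so at least 3 doctors are needed, and 3 is optimal.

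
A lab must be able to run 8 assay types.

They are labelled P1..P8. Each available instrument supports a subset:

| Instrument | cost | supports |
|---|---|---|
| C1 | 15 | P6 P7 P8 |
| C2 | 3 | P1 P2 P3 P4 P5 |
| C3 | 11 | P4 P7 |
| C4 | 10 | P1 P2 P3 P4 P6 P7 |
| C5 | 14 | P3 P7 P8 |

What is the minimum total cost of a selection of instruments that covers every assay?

18

C1, C2 together cover every assay (C1 ∪ C2 = {P1, P2, P3, P4, P5, P6, P7, P8}); total cost 15 + 3 = 18.
No covering selection has total cost below 18.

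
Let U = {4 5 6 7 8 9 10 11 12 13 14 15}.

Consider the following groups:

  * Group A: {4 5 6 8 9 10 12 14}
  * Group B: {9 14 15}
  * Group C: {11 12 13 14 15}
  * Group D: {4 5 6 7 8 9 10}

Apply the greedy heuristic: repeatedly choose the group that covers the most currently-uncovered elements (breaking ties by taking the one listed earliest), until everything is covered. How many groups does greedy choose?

Greedy: pick A (covers 8 new) → pick C (covers 3 new) → pick D (covers 1 new). Total picks: 3.
(The true minimum cover uses only 2 groups, so greedy is not optimal here.)

3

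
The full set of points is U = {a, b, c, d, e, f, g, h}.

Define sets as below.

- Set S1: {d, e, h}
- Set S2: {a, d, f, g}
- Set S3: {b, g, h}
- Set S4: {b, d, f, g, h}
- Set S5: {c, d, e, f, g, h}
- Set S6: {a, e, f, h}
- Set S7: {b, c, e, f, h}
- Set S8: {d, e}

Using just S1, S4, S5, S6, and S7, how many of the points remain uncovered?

0

Union of S1, S4, S5, S6, S7 = {a, b, c, d, e, f, g, h} — that's every point, so 0 are uncovered.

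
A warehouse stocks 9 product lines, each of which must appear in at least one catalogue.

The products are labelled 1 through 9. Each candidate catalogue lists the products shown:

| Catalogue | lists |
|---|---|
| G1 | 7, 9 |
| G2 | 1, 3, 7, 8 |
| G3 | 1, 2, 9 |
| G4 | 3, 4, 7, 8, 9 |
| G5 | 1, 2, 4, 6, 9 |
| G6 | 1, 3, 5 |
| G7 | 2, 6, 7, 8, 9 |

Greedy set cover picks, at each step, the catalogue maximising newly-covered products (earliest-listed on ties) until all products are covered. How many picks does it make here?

3

Greedy: pick G4 (covers 5 new) → pick G5 (covers 3 new) → pick G6 (covers 1 new). Total picks: 3.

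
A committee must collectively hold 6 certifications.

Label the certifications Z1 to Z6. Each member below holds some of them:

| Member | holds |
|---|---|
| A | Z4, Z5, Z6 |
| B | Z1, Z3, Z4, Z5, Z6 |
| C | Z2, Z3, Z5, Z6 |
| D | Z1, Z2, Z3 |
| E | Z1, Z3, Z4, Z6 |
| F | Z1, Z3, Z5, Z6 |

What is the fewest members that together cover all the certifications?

C and E together: C ∪ E = {Z1, Z2, Z3, Z4, Z5, Z6} — every certification is covered.
No single member has all 6 certifications (the largest, B, has 5), so 2 is optimal.

2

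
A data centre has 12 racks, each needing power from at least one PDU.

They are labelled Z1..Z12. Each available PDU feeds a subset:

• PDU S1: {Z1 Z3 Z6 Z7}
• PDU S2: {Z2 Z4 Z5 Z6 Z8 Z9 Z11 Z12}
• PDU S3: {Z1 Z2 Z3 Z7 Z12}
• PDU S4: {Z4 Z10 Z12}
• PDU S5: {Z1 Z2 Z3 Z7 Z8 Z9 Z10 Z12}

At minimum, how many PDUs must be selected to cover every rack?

2

S2 and S5 together: S2 ∪ S5 = {Z1, Z2, Z3, Z4, Z5, Z6, Z7, Z8, Z9, Z10, Z11, Z12} — every rack is covered.
No single PDU has all 12 racks (the largest, S2, has 8), so 2 is optimal.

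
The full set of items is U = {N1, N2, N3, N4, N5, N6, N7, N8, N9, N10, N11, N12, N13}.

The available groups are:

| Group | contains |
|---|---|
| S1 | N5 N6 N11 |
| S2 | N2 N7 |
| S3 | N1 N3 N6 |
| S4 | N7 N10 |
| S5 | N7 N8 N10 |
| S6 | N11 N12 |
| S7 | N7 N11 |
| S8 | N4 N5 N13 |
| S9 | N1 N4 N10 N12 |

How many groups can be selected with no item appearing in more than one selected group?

S3, S4, S6, S8 are pairwise disjoint (S3={N1,N3,N6}; S4={N7,N10}; S6={N11,N12}; S8={N4,N5,N13}).
Every remaining group overlaps one of these, and no 5 of the listed groups are pairwise disjoint, so 4 is the maximum.

4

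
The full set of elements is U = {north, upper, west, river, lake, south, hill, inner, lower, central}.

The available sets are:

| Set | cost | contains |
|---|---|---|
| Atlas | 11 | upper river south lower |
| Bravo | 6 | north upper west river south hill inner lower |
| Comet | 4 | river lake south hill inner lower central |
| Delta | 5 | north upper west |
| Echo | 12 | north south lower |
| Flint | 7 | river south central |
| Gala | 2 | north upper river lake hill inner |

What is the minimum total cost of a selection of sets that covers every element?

9

Comet, Delta together cover every element (Comet ∪ Delta = {north, upper, west, river, lake, south, hill, inner, lower, central}); total cost 4 + 5 = 9.
The greedy pick Gala, Comet, Delta costs 11; no covering selection beats 9.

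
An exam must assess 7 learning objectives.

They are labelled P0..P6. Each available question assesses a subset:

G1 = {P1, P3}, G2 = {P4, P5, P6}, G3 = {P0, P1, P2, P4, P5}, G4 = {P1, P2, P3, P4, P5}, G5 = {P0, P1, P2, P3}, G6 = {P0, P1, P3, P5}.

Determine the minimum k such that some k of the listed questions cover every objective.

G2 and G5 together: G2 ∪ G5 = {P0, P1, P2, P3, P4, P5, P6} — every objective is covered.
No single question has all 7 objectives (the largest, G3, has 5), so 2 is optimal.

2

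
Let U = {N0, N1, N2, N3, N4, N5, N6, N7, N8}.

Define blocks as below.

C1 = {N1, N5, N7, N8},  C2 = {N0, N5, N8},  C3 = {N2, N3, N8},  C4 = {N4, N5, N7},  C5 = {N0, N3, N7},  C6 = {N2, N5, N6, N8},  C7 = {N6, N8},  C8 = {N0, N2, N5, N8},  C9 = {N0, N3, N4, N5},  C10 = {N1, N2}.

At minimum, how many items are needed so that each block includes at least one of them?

4

The 4 items {N2, N3, N4, N8} hit every block.
No choice of 3 items meets every block, so 4 is the minimum.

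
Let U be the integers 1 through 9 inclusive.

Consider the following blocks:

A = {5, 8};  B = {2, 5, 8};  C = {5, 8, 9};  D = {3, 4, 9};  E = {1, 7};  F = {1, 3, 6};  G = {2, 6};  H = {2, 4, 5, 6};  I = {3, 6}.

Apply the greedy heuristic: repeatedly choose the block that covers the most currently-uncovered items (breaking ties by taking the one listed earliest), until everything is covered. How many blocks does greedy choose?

4

Greedy: pick H (covers 4 new) → pick C (covers 2 new) → pick E (covers 2 new) → pick D (covers 1 new). Total picks: 4.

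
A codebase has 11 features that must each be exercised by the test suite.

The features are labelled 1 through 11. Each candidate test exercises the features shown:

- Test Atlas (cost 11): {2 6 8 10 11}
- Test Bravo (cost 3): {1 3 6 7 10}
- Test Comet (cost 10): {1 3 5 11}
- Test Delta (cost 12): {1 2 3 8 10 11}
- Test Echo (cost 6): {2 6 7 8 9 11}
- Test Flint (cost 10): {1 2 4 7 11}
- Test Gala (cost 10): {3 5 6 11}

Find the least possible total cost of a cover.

Bravo, Comet, Echo, Flint together cover every feature (Bravo ∪ Comet ∪ Echo ∪ Flint = {1, 2, 3, 4, 5, 6, 7, 8, 9, 10, 11}); total cost 3 + 10 + 6 + 10 = 29.
No covering selection has total cost below 29.

29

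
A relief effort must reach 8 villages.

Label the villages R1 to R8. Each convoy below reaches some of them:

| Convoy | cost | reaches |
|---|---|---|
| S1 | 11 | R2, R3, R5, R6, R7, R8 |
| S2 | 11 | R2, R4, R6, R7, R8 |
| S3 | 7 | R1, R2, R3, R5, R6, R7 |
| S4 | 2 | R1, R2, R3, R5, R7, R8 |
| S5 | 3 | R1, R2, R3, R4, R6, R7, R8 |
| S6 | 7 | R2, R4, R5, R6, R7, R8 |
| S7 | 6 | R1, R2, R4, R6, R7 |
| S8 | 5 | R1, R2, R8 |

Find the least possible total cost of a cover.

S4, S5 together cover every village (S4 ∪ S5 = {R1, R2, R3, R4, R5, R6, R7, R8}); total cost 2 + 3 = 5.
No covering selection has total cost below 5.

5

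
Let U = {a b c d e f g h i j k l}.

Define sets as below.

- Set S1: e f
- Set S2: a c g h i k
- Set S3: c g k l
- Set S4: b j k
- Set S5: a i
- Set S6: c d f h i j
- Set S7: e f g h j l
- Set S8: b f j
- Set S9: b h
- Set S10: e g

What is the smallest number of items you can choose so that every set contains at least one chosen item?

4

Take T = {b, e, g, i}. Each listed set contains at least one of these, so T is a hitting set of size 4.
The sets S1, S3, S5, S9 are pairwise disjoint, so any hitting set needs a separate item for each — at least 4. Hence 4 is optimal.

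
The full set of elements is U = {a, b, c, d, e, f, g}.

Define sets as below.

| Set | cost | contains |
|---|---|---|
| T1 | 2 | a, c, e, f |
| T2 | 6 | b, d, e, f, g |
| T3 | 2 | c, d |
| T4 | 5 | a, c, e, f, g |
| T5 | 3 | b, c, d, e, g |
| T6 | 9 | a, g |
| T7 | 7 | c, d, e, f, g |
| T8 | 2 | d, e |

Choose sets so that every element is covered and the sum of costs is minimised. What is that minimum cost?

5

T1, T5 together cover every element (T1 ∪ T5 = {a, b, c, d, e, f, g}); total cost 2 + 3 = 5.
No covering selection has total cost below 5.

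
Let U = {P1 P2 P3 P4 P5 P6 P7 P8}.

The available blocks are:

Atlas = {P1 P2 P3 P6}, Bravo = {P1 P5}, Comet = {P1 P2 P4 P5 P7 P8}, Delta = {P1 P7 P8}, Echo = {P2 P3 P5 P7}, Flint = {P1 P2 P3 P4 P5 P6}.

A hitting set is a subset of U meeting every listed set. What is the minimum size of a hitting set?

2

The 2 points {P1, P2} hit every block.
No single point lies in every block, so at least 2 are needed and 2 is optimal.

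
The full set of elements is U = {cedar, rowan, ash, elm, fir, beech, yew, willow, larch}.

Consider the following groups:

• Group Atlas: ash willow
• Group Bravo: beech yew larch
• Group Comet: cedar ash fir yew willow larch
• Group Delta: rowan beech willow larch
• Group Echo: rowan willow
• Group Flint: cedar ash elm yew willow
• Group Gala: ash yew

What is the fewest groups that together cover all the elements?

3

Take {Comet, Delta, Flint}. Their union is {cedar, rowan, ash, elm, fir, beech, yew, willow, larch}, which is all 9 elements.
Only Flint contains elm, so Flint is forced; the remaining 4 elements need at least 2 more groups (each remaining group adds at most 3) — so at least 3 groups are needed, and 3 is optimal.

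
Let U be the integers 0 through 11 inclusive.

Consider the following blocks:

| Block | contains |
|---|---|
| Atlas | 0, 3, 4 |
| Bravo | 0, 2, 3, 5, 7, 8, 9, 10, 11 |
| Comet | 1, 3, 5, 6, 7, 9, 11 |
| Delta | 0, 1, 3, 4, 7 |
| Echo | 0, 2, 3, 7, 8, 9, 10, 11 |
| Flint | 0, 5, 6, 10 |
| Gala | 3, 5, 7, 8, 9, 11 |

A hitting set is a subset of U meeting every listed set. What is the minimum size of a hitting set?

2

The 2 items {0, 3} hit every block.
No single item lies in every block, so at least 2 are needed and 2 is optimal.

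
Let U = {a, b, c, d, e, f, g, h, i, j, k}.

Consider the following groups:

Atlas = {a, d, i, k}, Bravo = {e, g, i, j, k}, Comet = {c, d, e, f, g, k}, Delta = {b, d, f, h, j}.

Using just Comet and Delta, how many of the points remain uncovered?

2

Union of Comet, Delta = {b, c, d, e, f, g, h, j, k}.
Not covered: a, i — 2 points.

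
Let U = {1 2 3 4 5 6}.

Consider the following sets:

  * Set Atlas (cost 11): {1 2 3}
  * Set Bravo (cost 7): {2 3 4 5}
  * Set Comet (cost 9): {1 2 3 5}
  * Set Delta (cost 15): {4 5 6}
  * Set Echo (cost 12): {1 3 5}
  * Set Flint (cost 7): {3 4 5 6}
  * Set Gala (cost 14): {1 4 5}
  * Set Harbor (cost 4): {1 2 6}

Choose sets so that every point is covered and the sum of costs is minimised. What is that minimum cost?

Bravo, Harbor together cover every point (Bravo ∪ Harbor = {1, 2, 3, 4, 5, 6}); total cost 7 + 4 = 11.
No covering selection has total cost below 11.

11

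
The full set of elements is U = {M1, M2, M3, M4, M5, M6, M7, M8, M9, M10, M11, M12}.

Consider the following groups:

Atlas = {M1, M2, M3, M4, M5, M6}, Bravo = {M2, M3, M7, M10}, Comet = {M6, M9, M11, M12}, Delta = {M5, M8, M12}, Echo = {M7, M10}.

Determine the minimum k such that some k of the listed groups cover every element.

4

Take {Atlas, Comet, Delta, Echo}. Their union is {M1, M2, M3, M4, M5, M6, M7, M8, M9, M10, M11, M12}, which is all 12 elements.
No 3 of the 5 groups cover everything (all 10 combinations miss at least one element), so 4 is optimal.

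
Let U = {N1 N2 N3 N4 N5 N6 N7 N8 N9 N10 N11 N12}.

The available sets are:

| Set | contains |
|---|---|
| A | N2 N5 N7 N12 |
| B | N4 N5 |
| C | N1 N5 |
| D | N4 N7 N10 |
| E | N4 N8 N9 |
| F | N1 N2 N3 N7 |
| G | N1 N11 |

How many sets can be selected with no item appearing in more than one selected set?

3

A, E, G are pairwise disjoint (A={N2,N5,N7,N12}; E={N4,N8,N9}; G={N1,N11}).
Every remaining set overlaps one of these, and no 4 of the listed sets are pairwise disjoint, so 3 is the maximum.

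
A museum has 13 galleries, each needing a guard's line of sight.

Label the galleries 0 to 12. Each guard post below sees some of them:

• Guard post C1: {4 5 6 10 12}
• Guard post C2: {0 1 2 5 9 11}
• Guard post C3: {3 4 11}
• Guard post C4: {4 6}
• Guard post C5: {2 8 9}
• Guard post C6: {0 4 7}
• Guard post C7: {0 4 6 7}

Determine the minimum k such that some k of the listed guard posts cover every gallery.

5

C1 and C2 and C3 and C5 and C7 together: C1 ∪ C2 ∪ C3 ∪ C5 ∪ C7 = {0, 1, 2, 3, 4, 5, 6, 7, 8, 9, 10, 11, 12} — every gallery is covered.
No 4 of the 7 guard posts cover everything (all 35 combinations miss at least one gallery), so 5 is optimal.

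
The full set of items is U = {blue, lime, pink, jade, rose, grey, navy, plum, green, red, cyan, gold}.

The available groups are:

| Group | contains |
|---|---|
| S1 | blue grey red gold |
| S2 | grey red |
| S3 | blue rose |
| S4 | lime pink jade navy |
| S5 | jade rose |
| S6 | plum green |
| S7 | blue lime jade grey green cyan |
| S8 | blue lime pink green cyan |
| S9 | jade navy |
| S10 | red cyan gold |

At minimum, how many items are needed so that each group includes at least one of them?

H = {blue, jade, plum, red} meets every group (each contains at least one member of H), and |H| = 4.
The groups S3, S4, S6, S10 are pairwise disjoint, so any hitting set needs a separate item for each — at least 4. Hence 4 is optimal.

4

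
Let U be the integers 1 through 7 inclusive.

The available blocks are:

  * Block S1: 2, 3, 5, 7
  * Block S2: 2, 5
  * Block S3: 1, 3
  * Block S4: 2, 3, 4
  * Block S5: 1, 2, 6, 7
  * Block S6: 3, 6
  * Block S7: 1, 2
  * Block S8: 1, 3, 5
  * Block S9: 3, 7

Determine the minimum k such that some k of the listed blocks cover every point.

S4, S5, and S8 cover everything between them: the union {1, 2, 3, 4, 5, 6, 7} is all of U.
Only S4 contains 4, so S4 is forced; the remaining 4 points need at least 2 more blocks (each remaining block adds at most 3) — so at least 3 blocks are needed, and 3 is optimal.

3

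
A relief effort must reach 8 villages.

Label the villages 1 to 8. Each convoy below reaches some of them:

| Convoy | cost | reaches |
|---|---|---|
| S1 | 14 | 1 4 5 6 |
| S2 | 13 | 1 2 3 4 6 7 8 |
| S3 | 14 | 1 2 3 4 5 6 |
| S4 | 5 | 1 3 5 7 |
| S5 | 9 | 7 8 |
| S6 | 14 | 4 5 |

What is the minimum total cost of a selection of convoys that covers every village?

18

S2, S4 together cover every village (S2 ∪ S4 = {1, 2, 3, 4, 5, 6, 7, 8}); total cost 13 + 5 = 18.
No covering selection has total cost below 18.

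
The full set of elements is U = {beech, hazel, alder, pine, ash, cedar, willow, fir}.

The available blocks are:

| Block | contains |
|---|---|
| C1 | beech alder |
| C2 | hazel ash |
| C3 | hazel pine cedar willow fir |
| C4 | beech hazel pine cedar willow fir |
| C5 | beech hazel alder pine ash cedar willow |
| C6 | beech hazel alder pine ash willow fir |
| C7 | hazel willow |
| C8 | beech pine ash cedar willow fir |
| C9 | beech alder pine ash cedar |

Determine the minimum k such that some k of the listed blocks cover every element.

2

C5 and C6 together: C5 ∪ C6 = {beech, hazel, alder, pine, ash, cedar, willow, fir} — every element is covered.
No single block has all 8 elements (the largest, C5, has 7), so 2 is optimal.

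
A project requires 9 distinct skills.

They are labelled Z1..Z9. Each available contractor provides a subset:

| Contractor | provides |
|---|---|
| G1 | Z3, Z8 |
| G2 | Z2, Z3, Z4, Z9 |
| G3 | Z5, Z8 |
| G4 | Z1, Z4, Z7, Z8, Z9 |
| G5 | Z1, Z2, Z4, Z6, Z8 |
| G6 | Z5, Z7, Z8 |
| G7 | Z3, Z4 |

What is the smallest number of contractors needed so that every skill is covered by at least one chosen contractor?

G2 and G5 and G6 together: G2 ∪ G5 ∪ G6 = {Z1, Z2, Z3, Z4, Z5, Z6, Z7, Z8, Z9} — every skill is covered.
Only G5 contains Z6, so G5 is forced; the remaining 4 skills need at least 2 more contractors (each remaining contractor adds at most 2) — so at least 3 contractors are needed, and 3 is optimal.

3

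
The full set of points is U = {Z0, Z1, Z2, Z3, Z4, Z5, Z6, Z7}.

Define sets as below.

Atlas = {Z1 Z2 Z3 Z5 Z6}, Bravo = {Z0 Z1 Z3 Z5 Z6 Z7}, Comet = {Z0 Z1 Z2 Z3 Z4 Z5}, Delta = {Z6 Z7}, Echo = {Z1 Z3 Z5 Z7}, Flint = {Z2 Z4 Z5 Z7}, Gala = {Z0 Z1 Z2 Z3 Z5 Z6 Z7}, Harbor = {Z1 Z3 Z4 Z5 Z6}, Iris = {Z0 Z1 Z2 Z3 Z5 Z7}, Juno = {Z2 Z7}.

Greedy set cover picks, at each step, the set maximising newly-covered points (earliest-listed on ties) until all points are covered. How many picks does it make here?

Greedy: pick Gala (covers 7 new) → pick Comet (covers 1 new). Total picks: 2.

2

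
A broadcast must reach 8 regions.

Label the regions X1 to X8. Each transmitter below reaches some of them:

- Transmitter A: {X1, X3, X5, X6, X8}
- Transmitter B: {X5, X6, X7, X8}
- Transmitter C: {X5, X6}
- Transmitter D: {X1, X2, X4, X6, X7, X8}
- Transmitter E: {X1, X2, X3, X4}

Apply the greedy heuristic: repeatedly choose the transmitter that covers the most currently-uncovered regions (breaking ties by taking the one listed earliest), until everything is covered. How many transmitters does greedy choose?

2

Greedy: pick D (covers 6 new) → pick A (covers 2 new). Total picks: 2.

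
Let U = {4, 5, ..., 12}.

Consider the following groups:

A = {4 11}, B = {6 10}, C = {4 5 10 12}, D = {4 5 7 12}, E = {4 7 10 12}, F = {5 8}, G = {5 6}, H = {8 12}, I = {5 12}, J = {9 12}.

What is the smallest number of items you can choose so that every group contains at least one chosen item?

4

Take T = {5, 10, 11, 12}. Each listed group contains at least one of these, so T is a hitting set of size 4.
The groups A, B, F, J are pairwise disjoint, so any hitting set needs a separate item for each — at least 4. Hence 4 is optimal.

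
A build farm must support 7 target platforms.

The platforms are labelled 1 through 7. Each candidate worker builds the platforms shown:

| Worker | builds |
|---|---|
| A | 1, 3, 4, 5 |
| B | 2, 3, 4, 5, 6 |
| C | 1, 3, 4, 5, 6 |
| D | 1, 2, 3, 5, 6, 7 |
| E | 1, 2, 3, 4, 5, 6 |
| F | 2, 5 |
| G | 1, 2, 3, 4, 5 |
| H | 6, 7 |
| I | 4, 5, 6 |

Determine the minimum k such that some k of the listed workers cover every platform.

2

C and D together: C ∪ D = {1, 2, 3, 4, 5, 6, 7} — every platform is covered.
No single worker has all 7 platforms (the largest, D, has 6), so 2 is optimal.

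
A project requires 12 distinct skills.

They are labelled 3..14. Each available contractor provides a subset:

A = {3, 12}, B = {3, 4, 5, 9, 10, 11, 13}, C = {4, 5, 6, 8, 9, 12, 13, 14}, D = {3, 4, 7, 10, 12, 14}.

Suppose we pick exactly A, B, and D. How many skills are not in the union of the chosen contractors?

2

Union of A, B, D = {3, 4, 5, 7, 9, 10, 11, 12, 13, 14}.
Not covered: 6, 8 — 2 skills.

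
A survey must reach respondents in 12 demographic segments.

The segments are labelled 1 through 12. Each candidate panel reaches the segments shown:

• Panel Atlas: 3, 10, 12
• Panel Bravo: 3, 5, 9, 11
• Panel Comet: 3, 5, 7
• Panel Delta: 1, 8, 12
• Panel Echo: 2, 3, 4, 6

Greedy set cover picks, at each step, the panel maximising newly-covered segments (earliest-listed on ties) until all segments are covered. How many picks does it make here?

5

Greedy: pick Bravo (covers 4 new) → pick Delta (covers 3 new) → pick Echo (covers 3 new) → pick Atlas (covers 1 new) → pick Comet (covers 1 new). Total picks: 5.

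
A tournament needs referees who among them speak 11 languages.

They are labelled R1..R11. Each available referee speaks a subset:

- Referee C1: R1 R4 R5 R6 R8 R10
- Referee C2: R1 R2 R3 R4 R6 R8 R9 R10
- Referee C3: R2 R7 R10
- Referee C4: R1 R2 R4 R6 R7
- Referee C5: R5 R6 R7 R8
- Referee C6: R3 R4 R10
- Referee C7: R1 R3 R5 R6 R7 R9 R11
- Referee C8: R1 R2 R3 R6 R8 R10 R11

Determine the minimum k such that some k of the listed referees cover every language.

2

C2 and C7 together: C2 ∪ C7 = {R1, R2, R3, R4, R5, R6, R7, R8, R9, R10, R11} — every language is covered.
No single referee has all 11 languages (the largest, C2, has 8), so 2 is optimal.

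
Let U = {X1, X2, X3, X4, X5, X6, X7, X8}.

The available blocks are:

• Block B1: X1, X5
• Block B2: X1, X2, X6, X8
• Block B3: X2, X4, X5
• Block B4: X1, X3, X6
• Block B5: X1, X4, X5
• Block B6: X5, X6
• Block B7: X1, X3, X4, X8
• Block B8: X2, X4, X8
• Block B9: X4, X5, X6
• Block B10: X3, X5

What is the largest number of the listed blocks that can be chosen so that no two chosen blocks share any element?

B1, B8 are pairwise disjoint (B1={X1,X5}; B8={X2,X4,X8}).
Every remaining block overlaps one of these, and no 3 of the listed blocks are pairwise disjoint, so 2 is the maximum.

2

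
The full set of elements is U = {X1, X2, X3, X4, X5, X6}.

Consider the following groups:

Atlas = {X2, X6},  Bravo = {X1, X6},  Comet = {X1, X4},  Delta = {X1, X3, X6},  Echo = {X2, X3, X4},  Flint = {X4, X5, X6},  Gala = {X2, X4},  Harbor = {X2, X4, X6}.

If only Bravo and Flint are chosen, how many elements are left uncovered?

2

Union of Bravo, Flint = {X1, X4, X5, X6}.
Not covered: X2, X3 — 2 elements.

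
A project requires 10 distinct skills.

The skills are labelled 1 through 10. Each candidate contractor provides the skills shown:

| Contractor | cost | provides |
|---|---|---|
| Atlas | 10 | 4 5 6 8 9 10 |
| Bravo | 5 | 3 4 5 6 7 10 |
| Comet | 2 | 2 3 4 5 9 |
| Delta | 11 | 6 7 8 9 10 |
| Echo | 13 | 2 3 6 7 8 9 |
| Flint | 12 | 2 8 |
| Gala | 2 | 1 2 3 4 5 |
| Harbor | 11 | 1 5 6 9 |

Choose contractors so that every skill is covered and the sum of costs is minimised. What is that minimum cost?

13

Delta, Gala together cover every skill (Delta ∪ Gala = {1, 2, 3, 4, 5, 6, 7, 8, 9, 10}); total cost 11 + 2 = 13.
The greedy pick Comet, Bravo, Gala, Atlas costs 19; no covering selection beats 13.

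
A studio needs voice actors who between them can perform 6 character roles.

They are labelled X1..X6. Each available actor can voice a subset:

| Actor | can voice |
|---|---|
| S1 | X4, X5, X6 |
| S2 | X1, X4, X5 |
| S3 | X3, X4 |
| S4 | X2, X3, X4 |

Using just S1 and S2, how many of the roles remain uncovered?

2

Union of S1, S2 = {X1, X4, X5, X6}.
Not covered: X2, X3 — 2 roles.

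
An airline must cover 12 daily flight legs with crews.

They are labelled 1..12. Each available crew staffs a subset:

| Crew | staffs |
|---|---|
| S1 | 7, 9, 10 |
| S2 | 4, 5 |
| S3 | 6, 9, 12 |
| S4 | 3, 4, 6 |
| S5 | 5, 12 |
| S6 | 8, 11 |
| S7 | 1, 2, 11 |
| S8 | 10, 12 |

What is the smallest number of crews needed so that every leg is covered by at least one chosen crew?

Take {S1, S4, S5, S6, S7}. Their union is {1, 2, 3, 4, 5, 6, 7, 8, 9, 10, 11, 12}, which is all 12 legs.
Only S6 contains 8, so S6 is forced; the remaining 10 legs need at least 4 more crews (each remaining crew adds at most 3) — so at least 5 crews are needed, and 5 is optimal.

5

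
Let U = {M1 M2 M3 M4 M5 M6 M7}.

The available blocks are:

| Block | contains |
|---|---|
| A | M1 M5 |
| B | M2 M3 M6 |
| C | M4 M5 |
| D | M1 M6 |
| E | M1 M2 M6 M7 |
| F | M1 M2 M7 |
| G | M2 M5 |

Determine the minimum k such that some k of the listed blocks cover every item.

B, C, and E cover everything between them: the union {M1, M2, M3, M4, M5, M6, M7} is all of U.
Only B contains M3, so B is forced; the remaining 4 items need at least 2 more blocks (each remaining block adds at most 2) — so at least 3 blocks are needed, and 3 is optimal.

3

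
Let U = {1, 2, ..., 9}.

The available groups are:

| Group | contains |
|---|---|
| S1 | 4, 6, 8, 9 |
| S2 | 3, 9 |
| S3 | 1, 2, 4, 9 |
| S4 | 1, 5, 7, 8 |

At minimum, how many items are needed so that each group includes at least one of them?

2

Take H = {8, 9}. Each listed group contains at least one of these, so H is a hitting set of size 2.
The groups S2, S4 are pairwise disjoint, so any hitting set needs a separate item for each — at least 2. Hence 2 is optimal.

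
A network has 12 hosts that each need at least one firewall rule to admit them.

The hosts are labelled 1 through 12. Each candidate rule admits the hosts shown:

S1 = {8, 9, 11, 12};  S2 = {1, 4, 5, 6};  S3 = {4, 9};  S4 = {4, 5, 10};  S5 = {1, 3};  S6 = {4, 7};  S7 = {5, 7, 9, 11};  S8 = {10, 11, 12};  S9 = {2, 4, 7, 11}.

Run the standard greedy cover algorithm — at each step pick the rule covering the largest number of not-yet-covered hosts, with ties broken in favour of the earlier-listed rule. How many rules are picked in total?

5

Greedy: pick S1 (covers 4 new) → pick S2 (covers 4 new) → pick S9 (covers 2 new) → pick S4 (covers 1 new) → pick S5 (covers 1 new). Total picks: 5.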